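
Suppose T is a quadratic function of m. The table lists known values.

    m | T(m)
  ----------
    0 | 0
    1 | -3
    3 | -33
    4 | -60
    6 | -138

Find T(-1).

-5

Write T(m) = am² + bm + c; the 5 given values yield a linear system in the 3 coefficients.
Solving, T(m) = -4m² + m.
Then T(-1) = -5.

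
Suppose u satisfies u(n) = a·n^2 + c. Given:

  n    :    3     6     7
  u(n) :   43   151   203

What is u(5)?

107

From u(3) = 43 and u(6) = 151: 9a + c = 43 and 36a + c = 151.
Subtracting: 27a = 108, so a = 4; then c = 43 − 4·9 = 7.
So u(n) = 4n² + 7, and u(5) = 107.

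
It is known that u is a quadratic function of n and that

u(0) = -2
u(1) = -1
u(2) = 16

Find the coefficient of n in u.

-7

Write u(n) = an² + bn + c; the 3 given values yield a linear system in the 3 coefficients.
Solving, u(n) = 8n² - 7n - 2.
The coefficient of n is -7.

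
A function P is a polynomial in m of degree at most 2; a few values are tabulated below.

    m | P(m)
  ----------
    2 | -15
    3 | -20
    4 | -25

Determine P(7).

Write P(m) = am² + bm + c; the 3 given values yield a linear system in the 3 coefficients.
Solving, the leading coefficient vanishes, and P(m) = -5m - 5.
Then P(7) = -40.

-40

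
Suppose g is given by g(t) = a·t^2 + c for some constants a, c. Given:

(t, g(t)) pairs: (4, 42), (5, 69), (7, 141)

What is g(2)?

6

From g(4) = 42 and g(5) = 69: 16a + c = 42 and 25a + c = 69.
Subtracting: 9a = 27, so a = 3; then c = 42 − 3·16 = -6.
So g(t) = 3t² − 6, and g(2) = 6.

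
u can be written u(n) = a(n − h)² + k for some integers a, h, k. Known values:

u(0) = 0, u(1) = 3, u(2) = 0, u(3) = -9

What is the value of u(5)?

-45

First differences 3, -3, -9; second difference -6 = 2a, so a = -3.
Expanding, the n-coefficient is −2ah = 6h; matching it to the data gives h = 1, and then k = 3.
So u(n) = -3(n − 1)² + 3.
u(5) = -3·4² + 3 = -45.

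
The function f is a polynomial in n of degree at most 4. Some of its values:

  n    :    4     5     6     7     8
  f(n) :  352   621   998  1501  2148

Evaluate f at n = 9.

Write f(n) = an^4 + bn³ + cn² + dn + e; the 5 given values yield a linear system in the 5 coefficients.
Solving, the leading coefficient vanishes, and f(n) = 3n³ + 9n² + 5n - 4.
Then f(9) = 2957.

2957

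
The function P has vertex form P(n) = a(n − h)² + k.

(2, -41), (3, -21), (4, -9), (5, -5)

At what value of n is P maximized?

First differences 20, 12, 4; second difference -8 = 2a, so a = -4.
Expanding, the n-coefficient is −2ah = 8h; matching it to the data gives h = 5, and then k = -5.
So P(n) = -4(n − 5)² − 5.
Hence h = 5.

5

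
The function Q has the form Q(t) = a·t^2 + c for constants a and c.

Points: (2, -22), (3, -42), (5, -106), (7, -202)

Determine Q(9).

-330

From Q(2) = -22 and Q(3) = -42: 4a + c = -22 and 9a + c = -42.
Subtracting: 5a = -20, so a = -4; then c = -22 − (-4)·4 = -6.
So Q(t) = -4t² − 6, and Q(9) = -330.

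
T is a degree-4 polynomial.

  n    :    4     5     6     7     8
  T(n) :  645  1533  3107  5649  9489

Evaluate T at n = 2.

Write T(n) = an^4 + bn³ + cn² + dn + e; the 5 given values yield a linear system in the 5 coefficients.
Solving, T(n) = 2n^4 + 3n³ - 4n² + 3n - 7.
Then T(2) = 39.

39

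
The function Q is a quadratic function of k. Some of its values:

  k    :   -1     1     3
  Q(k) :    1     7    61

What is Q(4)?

106

Write Q(k) = ak² + bk + c; the 3 given values yield a linear system in the 3 coefficients.
Solving, Q(k) = 6k² + 3k - 2.
Then Q(4) = 106.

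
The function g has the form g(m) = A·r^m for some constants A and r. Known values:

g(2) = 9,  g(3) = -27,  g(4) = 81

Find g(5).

-243

Consecutive ratio: -27/9 = -3, and 81/(-27) = -3, so r = -3.
Then A·(-3)^2 = 9 gives A = 1, and g(m) = 1·(-3)^m.
g(5) = 1·(-3)^5 = -243.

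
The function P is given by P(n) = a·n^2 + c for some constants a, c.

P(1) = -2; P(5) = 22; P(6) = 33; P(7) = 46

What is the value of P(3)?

From P(1) = -2 and P(5) = 22: 1a + c = -2 and 25a + c = 22.
Subtracting: 24a = 24, so a = 1; then c = -2 − 1·1 = -3.
So P(n) = 1n² − 3, and P(3) = 6.

6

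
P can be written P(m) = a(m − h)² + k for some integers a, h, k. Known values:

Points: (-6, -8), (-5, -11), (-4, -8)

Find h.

-5

First differences -3, 3; second difference 6 = 2a, so a = 3.
Expanding, the m-coefficient is −2ah = -6h; matching it to the data gives h = -5, and then k = -11.
So P(m) = 3(m + 5)² − 11.
Hence h = -5.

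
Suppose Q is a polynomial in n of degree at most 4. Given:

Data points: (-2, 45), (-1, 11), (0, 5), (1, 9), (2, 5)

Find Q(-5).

495

First differences: -34, -6, 4, -4. Second differences: 28, 10, -8. Third differences: -18, -18.
Level-3 differences are constant, so Q has degree 3.
Fitting a degree-3 polynomial gives Q(n) = -3n³ + 5n² + 2n + 5.
Then Q(-5) = 495.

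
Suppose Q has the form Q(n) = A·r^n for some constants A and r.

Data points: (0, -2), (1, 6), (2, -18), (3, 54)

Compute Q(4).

-162

Consecutive ratio: 6/(-2) = -3, and -18/6 = -3, so r = -3.
Then A·(-3)^0 = -2 gives A = -2, and Q(n) = -2·(-3)^n.
Q(4) = -2·(-3)^4 = -162.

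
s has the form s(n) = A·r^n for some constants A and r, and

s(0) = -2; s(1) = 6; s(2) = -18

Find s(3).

Consecutive ratio: 6/(-2) = -3, and -18/6 = -3, so r = -3.
Then A·(-3)^0 = -2 gives A = -2, and s(n) = -2·(-3)^n.
s(3) = -2·(-3)^3 = 54.

54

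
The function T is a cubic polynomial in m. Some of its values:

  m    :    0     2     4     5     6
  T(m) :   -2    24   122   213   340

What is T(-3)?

-11

Write T(m) = am³ + bm² + cm + d; the 5 given values yield a linear system in the 4 coefficients.
Solving, T(m) = m³ + 3m² + 3m - 2.
Then T(-3) = -11.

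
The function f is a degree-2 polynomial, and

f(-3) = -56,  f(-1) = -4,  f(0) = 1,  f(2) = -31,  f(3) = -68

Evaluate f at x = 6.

-263

Write f(x) = ax² + bx + c; the 5 given values yield a linear system in the 3 coefficients.
Solving, f(x) = -7x² - 2x + 1.
Then f(6) = -263.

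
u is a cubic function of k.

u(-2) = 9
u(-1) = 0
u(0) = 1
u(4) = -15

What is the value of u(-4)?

Write u(k) = ak³ + bk² + ck + d; the 4 given values yield a linear system in the 4 coefficients.
Solving, u(k) = -k³ + 2k² + 4k + 1.
Then u(-4) = 81.

81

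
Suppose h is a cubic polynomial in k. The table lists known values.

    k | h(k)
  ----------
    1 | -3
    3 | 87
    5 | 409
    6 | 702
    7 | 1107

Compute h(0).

Write h(k) = ak³ + bk² + ck + d; the 5 given values yield a linear system in the 4 coefficients.
Solving, h(k) = 3k³ + 2k² - 2k - 6.
Then h(0) = -6.

-6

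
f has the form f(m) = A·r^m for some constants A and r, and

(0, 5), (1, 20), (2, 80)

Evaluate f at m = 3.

Consecutive ratio: 20/5 = 4, and 80/20 = 4, so r = 4.
Then A·4^0 = 5 gives A = 5, and f(m) = 5·4^m.
f(3) = 5·4^3 = 320.

320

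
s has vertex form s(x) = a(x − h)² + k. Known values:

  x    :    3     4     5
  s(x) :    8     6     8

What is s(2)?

First differences -2, 2; second difference 4 = 2a, so a = 2.
Expanding, the x-coefficient is −2ah = -4h; matching it to the data gives h = 4, and then k = 6.
So s(x) = 2(x − 4)² + 6.
s(2) = 2·(-2)² + 6 = 14.

14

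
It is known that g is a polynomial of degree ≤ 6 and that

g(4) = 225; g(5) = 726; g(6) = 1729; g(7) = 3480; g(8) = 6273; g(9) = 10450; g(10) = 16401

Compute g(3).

First differences: 501, 1003, 1751, 2793, 4177, 5951. Second differences: 502, 748, 1042, 1384, 1774. Third differences: 246, 294, 342, 390. Fourth differences: 48, 48, 48.
Level-4 differences are constant, so g has degree 4.
Fitting a degree-4 polynomial gives g(m) = 2m^4 - 3m³ - 6m² + 1.
Then g(3) = 28.

28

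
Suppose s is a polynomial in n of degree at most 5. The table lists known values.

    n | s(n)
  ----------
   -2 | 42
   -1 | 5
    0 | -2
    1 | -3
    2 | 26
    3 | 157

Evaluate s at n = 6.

First differences: -37, -7, -1, 29, 131. Second differences: 30, 6, 30, 102. Third differences: -24, 24, 72. Fourth differences: 48, 48.
Level-4 differences are constant, so s has degree 4.
Fitting a degree-4 polynomial gives s(n) = 2n^4 + n² - 4n - 2.
Then s(6) = 2602.

2602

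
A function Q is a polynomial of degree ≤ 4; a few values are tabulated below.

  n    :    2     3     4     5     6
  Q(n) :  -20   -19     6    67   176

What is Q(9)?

Write Q(n) = an^4 + bn³ + cn² + dn + e; the 5 given values yield a linear system in the 5 coefficients.
Solving, the leading coefficient vanishes, and Q(n) = 2n³ - 6n² - 7n + 2.
Then Q(9) = 911.

911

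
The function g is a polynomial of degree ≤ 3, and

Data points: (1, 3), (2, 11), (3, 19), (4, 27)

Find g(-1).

-13

First differences: 8, 8, 8.
Level-1 differences are constant, so g has degree 1.
Fitting a degree-1 polynomial gives g(k) = 8k - 5.
Then g(-1) = -13.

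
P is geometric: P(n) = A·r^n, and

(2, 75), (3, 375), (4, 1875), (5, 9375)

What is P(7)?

234375

Consecutive ratio: 375/75 = 5, and 1875/375 = 5, so r = 5.
Then A·5^2 = 75 gives A = 3, and P(n) = 3·5^n.
P(7) = 3·5^7 = 234375.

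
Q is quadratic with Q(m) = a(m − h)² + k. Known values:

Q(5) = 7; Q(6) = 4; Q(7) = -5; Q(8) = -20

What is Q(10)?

First differences -3, -9, -15; second difference -6 = 2a, so a = -3.
Expanding, the m-coefficient is −2ah = 6h; matching it to the data gives h = 5, and then k = 7.
So Q(m) = -3(m − 5)² + 7.
Q(10) = -3·5² + 7 = -68.

-68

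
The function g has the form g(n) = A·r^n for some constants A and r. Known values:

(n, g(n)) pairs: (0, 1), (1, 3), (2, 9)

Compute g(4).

81

Consecutive ratio: 3/1 = 3, and 9/3 = 3, so r = 3.
Then A·3^0 = 1 gives A = 1, and g(n) = 1·3^n.
g(4) = 1·3^4 = 81.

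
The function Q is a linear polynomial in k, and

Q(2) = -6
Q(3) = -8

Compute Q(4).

Write Q(k) = ak + b; the 2 given values yield a linear system in the 2 coefficients.
Solving, Q(k) = -2k - 2.
Then Q(4) = -10.

-10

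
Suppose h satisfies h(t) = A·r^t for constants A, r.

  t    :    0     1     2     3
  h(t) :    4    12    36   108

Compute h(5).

Consecutive ratio: 12/4 = 3, and 36/12 = 3, so r = 3.
Then A·3^0 = 4 gives A = 4, and h(t) = 4·3^t.
h(5) = 4·3^5 = 972.

972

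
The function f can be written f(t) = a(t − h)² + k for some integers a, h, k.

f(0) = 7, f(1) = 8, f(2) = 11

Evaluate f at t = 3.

16

First differences 1, 3; second difference 2 = 2a, so a = 1.
Expanding, the t-coefficient is −2ah = -2h; matching it to the data gives h = 0, and then k = 7.
So f(t) = 1(t + 0)² + 7.
f(3) = 1·3² + 7 = 16.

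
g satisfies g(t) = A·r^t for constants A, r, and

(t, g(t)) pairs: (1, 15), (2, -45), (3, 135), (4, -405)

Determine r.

-3

Consecutive ratio: -45/15 = -3, and 135/(-45) = -3, so r = -3.
Then A·(-3)^1 = 15 gives A = -5, and g(t) = -5·(-3)^t.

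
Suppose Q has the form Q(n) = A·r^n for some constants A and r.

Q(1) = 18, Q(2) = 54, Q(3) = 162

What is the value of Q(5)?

Consecutive ratio: 54/18 = 3, and 162/54 = 3, so r = 3.
Then A·3^1 = 18 gives A = 6, and Q(n) = 6·3^n.
Q(5) = 6·3^5 = 1458.

1458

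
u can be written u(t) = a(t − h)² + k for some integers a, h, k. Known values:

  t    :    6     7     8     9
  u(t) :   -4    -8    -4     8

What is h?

First differences -4, 4, 12; second difference 8 = 2a, so a = 4.
Expanding, the t-coefficient is −2ah = -8h; matching it to the data gives h = 7, and then k = -8.
So u(t) = 4(t − 7)² − 8.
Hence h = 7.

7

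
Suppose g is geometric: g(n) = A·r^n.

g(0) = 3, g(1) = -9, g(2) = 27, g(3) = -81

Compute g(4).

243

Consecutive ratio: -9/3 = -3, and 27/(-9) = -3, so r = -3.
Then A·(-3)^0 = 3 gives A = 3, and g(n) = 3·(-3)^n.
g(4) = 3·(-3)^4 = 243.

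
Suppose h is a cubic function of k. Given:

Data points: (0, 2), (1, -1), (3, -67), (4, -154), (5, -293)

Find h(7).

-775

Write h(k) = ak³ + bk² + ck + d; the 5 given values yield a linear system in the 4 coefficients.
Solving, h(k) = -2k³ - 2k² + k + 2.
Then h(7) = -775.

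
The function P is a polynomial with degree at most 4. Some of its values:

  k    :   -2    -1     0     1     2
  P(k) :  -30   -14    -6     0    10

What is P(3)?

First differences: 16, 8, 6, 10. Second differences: -8, -2, 4. Third differences: 6, 6.
Level-3 differences are constant, so P has degree 3.
Fitting a degree-3 polynomial gives P(k) = k³ - k² + 6k - 6.
Then P(3) = 30.

30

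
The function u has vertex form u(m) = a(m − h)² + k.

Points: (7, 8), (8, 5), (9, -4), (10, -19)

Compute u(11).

First differences -3, -9, -15; second difference -6 = 2a, so a = -3.
Expanding, the m-coefficient is −2ah = 6h; matching it to the data gives h = 7, and then k = 8.
So u(m) = -3(m − 7)² + 8.
u(11) = -3·4² + 8 = -40.

-40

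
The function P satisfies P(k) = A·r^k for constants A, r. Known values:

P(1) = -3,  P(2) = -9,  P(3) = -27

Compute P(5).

Consecutive ratio: -9/(-3) = 3, and -27/(-9) = 3, so r = 3.
Then A·3^1 = -3 gives A = -1, and P(k) = -1·3^k.
P(5) = -1·3^5 = -243.

-243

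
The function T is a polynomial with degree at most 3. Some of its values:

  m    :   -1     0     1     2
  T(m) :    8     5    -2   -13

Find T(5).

-70

First differences: -3, -7, -11. Second differences: -4, -4.
Level-2 differences are constant, so T has degree 2.
Fitting a degree-2 polynomial gives T(m) = -2m² - 5m + 5.
Then T(5) = -70.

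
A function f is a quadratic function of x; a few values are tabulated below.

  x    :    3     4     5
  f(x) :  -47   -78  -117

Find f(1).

Write f(x) = ax² + bx + c; the 3 given values yield a linear system in the 3 coefficients.
Solving, f(x) = -4x² - 3x - 2.
Then f(1) = -9.

-9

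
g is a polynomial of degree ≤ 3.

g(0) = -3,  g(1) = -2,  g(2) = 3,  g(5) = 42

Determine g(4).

25

Write g(m) = am³ + bm² + cm + d; the 4 given values yield a linear system in the 4 coefficients.
Solving, the leading coefficient vanishes, and g(m) = 2m² - m - 3.
Then g(4) = 25.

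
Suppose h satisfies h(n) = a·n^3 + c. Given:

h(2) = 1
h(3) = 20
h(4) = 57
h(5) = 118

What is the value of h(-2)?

From h(2) = 1 and h(3) = 20: 8a + c = 1 and 27a + c = 20.
Subtracting: 19a = 19, so a = 1; then c = 1 − 1·8 = -7.
So h(n) = 1n³ − 7, and h(-2) = -15.

-15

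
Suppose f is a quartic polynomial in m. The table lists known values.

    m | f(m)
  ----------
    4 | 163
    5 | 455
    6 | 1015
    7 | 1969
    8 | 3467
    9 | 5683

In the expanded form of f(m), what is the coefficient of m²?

-2

Write f(m) = am^4 + bm³ + cm² + dm + e; the 6 given values yield a linear system in the 5 coefficients.
Solving, f(m) = m^4 - m³ - 2m² + 2m - 5.
The coefficient of m² is -2.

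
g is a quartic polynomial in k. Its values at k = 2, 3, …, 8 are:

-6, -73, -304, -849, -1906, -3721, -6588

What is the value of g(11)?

Write g(k) = ak^4 + bk³ + ck² + dk + e; the 7 given values yield a linear system in the 5 coefficients.
Solving, g(k) = -2k^4 + 3k³ + k² + k - 4.
Then g(11) = -25161.

-25161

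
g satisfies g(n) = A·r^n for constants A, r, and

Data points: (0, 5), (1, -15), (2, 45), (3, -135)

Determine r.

Consecutive ratio: -15/5 = -3, and 45/(-15) = -3, so r = -3.
Then A·(-3)^0 = 5 gives A = 5, and g(n) = 5·(-3)^n.

-3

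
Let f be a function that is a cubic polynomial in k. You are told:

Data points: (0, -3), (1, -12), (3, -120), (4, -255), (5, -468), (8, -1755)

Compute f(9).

Write f(k) = ak³ + bk² + ck + d; the 6 given values yield a linear system in the 4 coefficients.
Solving, f(k) = -3k³ - 3k² - 3k - 3.
Then f(9) = -2460.

-2460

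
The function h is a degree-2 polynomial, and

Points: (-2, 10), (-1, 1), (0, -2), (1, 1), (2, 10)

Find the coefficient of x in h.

0

First differences: -9, -3, 3, 9. Second differences: 6, 6, 6.
Level-2 differences are constant, so h has degree 2.
Fitting a degree-2 polynomial gives h(x) = 3x² - 2.
The coefficient of x is 0.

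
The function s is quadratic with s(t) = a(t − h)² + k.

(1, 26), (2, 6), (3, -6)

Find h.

4

First differences -20, -12; second difference 8 = 2a, so a = 4.
Expanding, the t-coefficient is −2ah = -8h; matching it to the data gives h = 4, and then k = -10.
So s(t) = 4(t − 4)² − 10.
Hence h = 4.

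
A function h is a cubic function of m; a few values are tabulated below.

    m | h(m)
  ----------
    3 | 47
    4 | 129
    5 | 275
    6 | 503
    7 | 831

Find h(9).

1859

Write h(m) = am³ + bm² + cm + d; the 5 given values yield a linear system in the 4 coefficients.
Solving, h(m) = 3m³ - 4m² - m + 5.
Then h(9) = 1859.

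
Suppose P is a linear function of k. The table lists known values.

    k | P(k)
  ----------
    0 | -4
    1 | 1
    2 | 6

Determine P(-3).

-19

Write P(k) = ak + b; the 3 given values yield a linear system in the 2 coefficients.
Solving, P(k) = 5k - 4.
Then P(-3) = -19.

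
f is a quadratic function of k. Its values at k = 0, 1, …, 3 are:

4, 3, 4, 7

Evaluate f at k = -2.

12

Write f(k) = ak² + bk + c; the 4 given values yield a linear system in the 3 coefficients.
Solving, f(k) = k² - 2k + 4.
Then f(-2) = 12.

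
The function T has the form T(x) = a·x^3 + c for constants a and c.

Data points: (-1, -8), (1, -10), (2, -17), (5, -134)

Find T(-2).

-1

From T(-1) = -8 and T(1) = -10: -1a + c = -8 and 1a + c = -10.
Subtracting: 2a = -2, so a = -1; then c = -8 − (-1)·(-1) = -9.
So T(x) = -1x³ − 9, and T(-2) = -1.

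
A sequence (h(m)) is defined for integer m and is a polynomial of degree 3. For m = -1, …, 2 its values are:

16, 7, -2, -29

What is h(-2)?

Write h(m) = am³ + bm² + cm + d; the 4 given values yield a linear system in the 4 coefficients.
Solving, h(m) = -3m³ - 6m + 7.
Then h(-2) = 43.

43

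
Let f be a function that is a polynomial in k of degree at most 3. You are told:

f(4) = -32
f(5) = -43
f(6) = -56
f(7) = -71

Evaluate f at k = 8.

-88

Write f(k) = ak³ + bk² + ck + d; the 4 given values yield a linear system in the 4 coefficients.
Solving, the leading coefficient vanishes, and f(k) = -k² - 2k - 8.
Then f(8) = -88.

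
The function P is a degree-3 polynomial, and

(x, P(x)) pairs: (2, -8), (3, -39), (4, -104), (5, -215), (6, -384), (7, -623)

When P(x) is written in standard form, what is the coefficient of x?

2

First differences: -31, -65, -111, -169, -239. Second differences: -34, -46, -58, -70. Third differences: -12, -12, -12.
Level-3 differences are constant, so P has degree 3.
Fitting a degree-3 polynomial gives P(x) = -2x³ + x² + 2x.
The coefficient of x is 2.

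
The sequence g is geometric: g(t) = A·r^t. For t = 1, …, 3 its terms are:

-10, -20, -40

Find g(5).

-160

Consecutive ratio: -20/(-10) = 2, and -40/(-20) = 2, so r = 2.
Then A·2^1 = -10 gives A = -5, and g(t) = -5·2^t.
g(5) = -5·2^5 = -160.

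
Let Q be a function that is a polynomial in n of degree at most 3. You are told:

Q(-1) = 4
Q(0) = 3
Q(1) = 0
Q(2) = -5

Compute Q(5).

-32

First differences: -1, -3, -5. Second differences: -2, -2.
Level-2 differences are constant, so Q has degree 2.
Fitting a degree-2 polynomial gives Q(n) = -n² - 2n + 3.
Then Q(5) = -32.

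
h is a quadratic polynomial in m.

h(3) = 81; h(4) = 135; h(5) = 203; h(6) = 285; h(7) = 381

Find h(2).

41

Write h(m) = am² + bm + c; the 5 given values yield a linear system in the 3 coefficients.
Solving, h(m) = 7m² + 5m + 3.
Then h(2) = 41.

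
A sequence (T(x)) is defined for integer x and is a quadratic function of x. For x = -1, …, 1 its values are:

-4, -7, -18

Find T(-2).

Write T(x) = ax² + bx + c; the 3 given values yield a linear system in the 3 coefficients.
Solving, T(x) = -4x² - 7x - 7.
Then T(-2) = -9.

-9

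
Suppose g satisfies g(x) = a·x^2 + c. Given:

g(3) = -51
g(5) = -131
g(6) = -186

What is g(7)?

-251

From g(3) = -51 and g(5) = -131: 9a + c = -51 and 25a + c = -131.
Subtracting: 16a = -80, so a = -5; then c = -51 − (-5)·9 = -6.
So g(x) = -5x² − 6, and g(7) = -251.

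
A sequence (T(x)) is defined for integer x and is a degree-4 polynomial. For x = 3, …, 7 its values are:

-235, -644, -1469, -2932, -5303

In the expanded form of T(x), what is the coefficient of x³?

Write T(x) = ax^4 + bx³ + cx² + dx + e; the 5 given values yield a linear system in the 5 coefficients.
Solving, T(x) = -2x^4 - x³ - 2x² - 8x - 4.
The coefficient of x³ is -1.

-1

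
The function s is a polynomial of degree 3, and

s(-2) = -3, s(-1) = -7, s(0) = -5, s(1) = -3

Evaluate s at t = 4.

Write s(t) = at³ + bt² + ct + d; the 4 given values yield a linear system in the 4 coefficients.
Solving, s(t) = -t³ + 3t - 5.
Then s(4) = -57.

-57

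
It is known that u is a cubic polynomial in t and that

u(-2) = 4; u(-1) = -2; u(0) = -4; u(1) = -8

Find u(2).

-20

Write u(t) = at³ + bt² + ct + d; the 4 given values yield a linear system in the 4 coefficients.
Solving, u(t) = -t³ - t² - 2t - 4.
Then u(2) = -20.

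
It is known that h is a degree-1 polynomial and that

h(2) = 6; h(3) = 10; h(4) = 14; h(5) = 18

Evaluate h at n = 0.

-2

First differences: 4, 4, 4.
Level-1 differences are constant, so h has degree 1.
Fitting a degree-1 polynomial gives h(n) = 4n - 2.
Then h(0) = -2.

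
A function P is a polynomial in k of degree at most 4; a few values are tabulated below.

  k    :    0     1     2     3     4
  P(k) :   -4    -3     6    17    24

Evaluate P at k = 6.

2

First differences: 1, 9, 11, 7. Second differences: 8, 2, -4. Third differences: -6, -6.
Level-3 differences are constant, so P has degree 3.
Fitting a degree-3 polynomial gives P(k) = -k³ + 7k² - 5k - 4.
Then P(6) = 2.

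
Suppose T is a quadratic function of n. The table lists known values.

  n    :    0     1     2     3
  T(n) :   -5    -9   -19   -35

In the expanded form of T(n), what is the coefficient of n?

-1

First differences: -4, -10, -16. Second differences: -6, -6.
Level-2 differences are constant, so T has degree 2.
Fitting a degree-2 polynomial gives T(n) = -3n² - n - 5.
The coefficient of n is -1.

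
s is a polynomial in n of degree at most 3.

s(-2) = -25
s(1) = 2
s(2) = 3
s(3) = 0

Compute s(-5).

Write s(n) = an³ + bn² + cn + d; the 4 given values yield a linear system in the 4 coefficients.
Solving, the leading coefficient vanishes, and s(n) = -2n² + 7n - 3.
Then s(-5) = -88.

-88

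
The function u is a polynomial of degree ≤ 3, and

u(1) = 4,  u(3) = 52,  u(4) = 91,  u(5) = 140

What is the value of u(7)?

Write u(n) = an³ + bn² + cn + d; the 4 given values yield a linear system in the 4 coefficients.
Solving, the leading coefficient vanishes, and u(n) = 5n² + 4n - 5.
Then u(7) = 268.

268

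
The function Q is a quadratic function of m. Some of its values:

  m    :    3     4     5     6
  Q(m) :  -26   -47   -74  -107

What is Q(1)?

First differences: -21, -27, -33. Second differences: -6, -6.
Level-2 differences are constant, so Q has degree 2.
Fitting a degree-2 polynomial gives Q(m) = -3m² + 1.
Then Q(1) = -2.

-2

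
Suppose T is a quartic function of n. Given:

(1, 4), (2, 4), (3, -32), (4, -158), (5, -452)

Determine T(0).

Write T(n) = an^4 + bn³ + cn² + dn + e; the 5 given values yield a linear system in the 5 coefficients.
Solving, T(n) = -n^4 + n³ + n² + 5n - 2.
Then T(0) = -2.

-2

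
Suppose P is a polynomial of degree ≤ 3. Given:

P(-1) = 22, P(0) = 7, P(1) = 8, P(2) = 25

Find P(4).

107

First differences: -15, 1, 17. Second differences: 16, 16.
Level-2 differences are constant, so P has degree 2.
Fitting a degree-2 polynomial gives P(m) = 8m² - 7m + 7.
Then P(4) = 107.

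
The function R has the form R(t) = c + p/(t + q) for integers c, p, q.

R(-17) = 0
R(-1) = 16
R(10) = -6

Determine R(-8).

(R(t) − c)(t + q) = p for each data point; the three points give a linear system in c and q, then p follows.
Solving: c = -2, q = -1, p = -36, so R(t) = -2 − 36/(t − 1).
Then R(-8) = -2 − 36/(-9) = 2.

2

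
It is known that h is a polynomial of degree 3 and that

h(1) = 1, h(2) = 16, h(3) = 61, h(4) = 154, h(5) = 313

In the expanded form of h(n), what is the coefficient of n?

First differences: 15, 45, 93, 159. Second differences: 30, 48, 66. Third differences: 18, 18.
Level-3 differences are constant, so h has degree 3.
Fitting a degree-3 polynomial gives h(n) = 3n³ - 3n² + 3n - 2.
The coefficient of n is 3.

3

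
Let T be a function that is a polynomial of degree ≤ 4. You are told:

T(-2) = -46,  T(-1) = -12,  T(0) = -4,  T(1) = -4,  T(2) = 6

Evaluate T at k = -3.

-124

First differences: 34, 8, 0, 10. Second differences: -26, -8, 10. Third differences: 18, 18.
Level-3 differences are constant, so T has degree 3.
Fitting a degree-3 polynomial gives T(k) = 3k³ - 4k² + k - 4.
Then T(-3) = -124.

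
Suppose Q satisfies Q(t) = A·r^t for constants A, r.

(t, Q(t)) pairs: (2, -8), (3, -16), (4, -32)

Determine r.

2

Consecutive ratio: -16/(-8) = 2, and -32/(-16) = 2, so r = 2.
Then A·2^2 = -8 gives A = -2, and Q(t) = -2·2^t.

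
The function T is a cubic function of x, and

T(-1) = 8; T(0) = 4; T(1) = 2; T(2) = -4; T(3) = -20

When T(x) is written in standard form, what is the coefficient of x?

-2

First differences: -4, -2, -6, -16. Second differences: 2, -4, -10. Third differences: -6, -6.
Level-3 differences are constant, so T has degree 3.
Fitting a degree-3 polynomial gives T(x) = -x³ + x² - 2x + 4.
The coefficient of x is -2.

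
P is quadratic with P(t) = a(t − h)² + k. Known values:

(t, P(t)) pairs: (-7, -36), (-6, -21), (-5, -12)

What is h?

-4

First differences 15, 9; second difference -6 = 2a, so a = -3.
Expanding, the t-coefficient is −2ah = 6h; matching it to the data gives h = -4, and then k = -9.
So P(t) = -3(t + 4)² − 9.
Hence h = -4.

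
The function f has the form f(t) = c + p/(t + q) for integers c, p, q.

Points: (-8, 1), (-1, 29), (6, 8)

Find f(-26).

4

(f(t) − c)(t + q) = p for each data point; the three points give a linear system in c and q, then p follows.
Solving: c = 5, q = 2, p = 24, so f(t) = 5 + 24/(t + 2).
Then f(-26) = 5 + 24/(-24) = 4.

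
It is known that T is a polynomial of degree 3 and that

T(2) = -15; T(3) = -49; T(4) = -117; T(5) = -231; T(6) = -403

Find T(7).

First differences: -34, -68, -114, -172. Second differences: -34, -46, -58. Third differences: -12, -12.
Level-3 differences are constant, so T has degree 3.
Fitting a degree-3 polynomial gives T(n) = -2n³ + n² - n - 1.
Then T(7) = -645.

-645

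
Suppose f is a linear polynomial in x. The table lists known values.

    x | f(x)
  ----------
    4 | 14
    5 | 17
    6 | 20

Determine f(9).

29

Write f(x) = ax + b; the 3 given values yield a linear system in the 2 coefficients.
Solving, f(x) = 3x + 2.
Then f(9) = 29.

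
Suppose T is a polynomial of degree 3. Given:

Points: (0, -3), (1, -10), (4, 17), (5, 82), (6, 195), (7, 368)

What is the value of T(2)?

-17

Write T(t) = at³ + bt² + ct + d; the 6 given values yield a linear system in the 4 coefficients.
Solving, T(t) = 2t³ - 6t² - 3t - 3.
Then T(2) = -17.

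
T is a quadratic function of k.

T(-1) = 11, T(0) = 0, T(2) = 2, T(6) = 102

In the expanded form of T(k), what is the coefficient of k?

-7

Write T(k) = ak² + bk + c; the 4 given values yield a linear system in the 3 coefficients.
Solving, T(k) = 4k² - 7k.
The coefficient of k is -7.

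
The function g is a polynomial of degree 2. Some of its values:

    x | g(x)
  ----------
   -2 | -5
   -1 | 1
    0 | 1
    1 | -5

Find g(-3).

-17

Write g(x) = ax² + bx + c; the 4 given values yield a linear system in the 3 coefficients.
Solving, g(x) = -3x² - 3x + 1.
Then g(-3) = -17.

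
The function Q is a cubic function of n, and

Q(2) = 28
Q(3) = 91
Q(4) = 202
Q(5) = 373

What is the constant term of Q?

Write Q(n) = an³ + bn² + cn + d; the 4 given values yield a linear system in the 4 coefficients.
Solving, Q(n) = 2n³ + 6n² - 5n - 2.
The constant term is Q(0) = -2.

-2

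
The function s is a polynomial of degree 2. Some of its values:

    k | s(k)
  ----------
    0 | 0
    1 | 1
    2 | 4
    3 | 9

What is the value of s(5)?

25

First differences: 1, 3, 5. Second differences: 2, 2.
Level-2 differences are constant, so s has degree 2.
Fitting a degree-2 polynomial gives s(k) = k².
Then s(5) = 25.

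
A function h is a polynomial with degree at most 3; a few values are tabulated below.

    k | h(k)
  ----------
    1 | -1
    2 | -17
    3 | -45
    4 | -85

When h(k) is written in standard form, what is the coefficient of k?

2

Write h(k) = ak³ + bk² + ck + d; the 4 given values yield a linear system in the 4 coefficients.
Solving, the leading coefficient vanishes, and h(k) = -6k² + 2k + 3.
The coefficient of k is 2.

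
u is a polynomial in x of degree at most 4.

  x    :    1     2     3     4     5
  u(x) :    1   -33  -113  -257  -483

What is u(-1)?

3

Write u(x) = ax^4 + bx³ + cx² + dx + e; the 5 given values yield a linear system in the 5 coefficients.
Solving, the leading coefficient vanishes, and u(x) = -3x³ - 5x² + 2x + 7.
Then u(-1) = 3.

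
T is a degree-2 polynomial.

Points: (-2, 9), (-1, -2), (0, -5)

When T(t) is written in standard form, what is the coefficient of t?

Write T(t) = at² + bt + c; the 3 given values yield a linear system in the 3 coefficients.
Solving, T(t) = 4t² + t - 5.
The coefficient of t is 1.

1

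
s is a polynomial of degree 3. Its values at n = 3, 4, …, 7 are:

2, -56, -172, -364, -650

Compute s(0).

Write s(n) = an³ + bn² + cn + d; the 5 given values yield a linear system in the 4 coefficients.
Solving, s(n) = -3n³ + 7n² + 4n + 8.
Then s(0) = 8.

8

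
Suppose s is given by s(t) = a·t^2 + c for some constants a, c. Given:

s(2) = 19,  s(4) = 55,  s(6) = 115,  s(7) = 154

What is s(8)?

199

From s(2) = 19 and s(4) = 55: 4a + c = 19 and 16a + c = 55.
Subtracting: 12a = 36, so a = 3; then c = 19 − 3·4 = 7.
So s(t) = 3t² + 7, and s(8) = 199.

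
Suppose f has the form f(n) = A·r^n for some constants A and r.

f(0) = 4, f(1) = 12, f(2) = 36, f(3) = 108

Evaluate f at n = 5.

Consecutive ratio: 12/4 = 3, and 36/12 = 3, so r = 3.
Then A·3^0 = 4 gives A = 4, and f(n) = 4·3^n.
f(5) = 4·3^5 = 972.

972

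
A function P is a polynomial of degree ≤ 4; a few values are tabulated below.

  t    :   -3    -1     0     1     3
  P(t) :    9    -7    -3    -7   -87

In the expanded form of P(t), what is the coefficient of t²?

-4

Write P(t) = at^4 + bt³ + ct² + dt + e; the 5 given values yield a linear system in the 5 coefficients.
Solving, the leading coefficient vanishes, and P(t) = -2t³ - 4t² + 2t - 3.
The coefficient of t² is -4.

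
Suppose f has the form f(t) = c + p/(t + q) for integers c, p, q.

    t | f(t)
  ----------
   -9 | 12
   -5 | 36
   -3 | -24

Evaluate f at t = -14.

(f(t) − c)(t + q) = p for each data point; the three points give a linear system in c and q, then p follows.
Solving: c = 6, q = 4, p = -30, so f(t) = 6 − 30/(t + 4).
Then f(-14) = 6 − 30/(-10) = 9.

9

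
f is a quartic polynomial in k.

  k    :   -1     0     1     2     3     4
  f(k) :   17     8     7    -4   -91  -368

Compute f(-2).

First differences: -9, -1, -11, -87, -277. Second differences: 8, -10, -76, -190. Third differences: -18, -66, -114. Fourth differences: -48, -48.
Level-4 differences are constant, so f has degree 4.
Fitting a degree-4 polynomial gives f(k) = -2k^4 + k³ + 6k² - 6k + 8.
Then f(-2) = 4.

4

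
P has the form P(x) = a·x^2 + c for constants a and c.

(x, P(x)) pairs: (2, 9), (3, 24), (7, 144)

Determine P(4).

45

From P(2) = 9 and P(3) = 24: 4a + c = 9 and 9a + c = 24.
Subtracting: 5a = 15, so a = 3; then c = 9 − 3·4 = -3.
So P(x) = 3x² − 3, and P(4) = 45.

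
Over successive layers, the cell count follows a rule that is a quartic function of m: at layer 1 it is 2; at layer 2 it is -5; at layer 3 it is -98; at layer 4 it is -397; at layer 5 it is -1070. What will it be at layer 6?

Write the value at m as s(m).
Write s(m) = am^4 + bm³ + cm² + dm + e; the 5 given values yield a linear system in the 5 coefficients.
Solving, s(m) = -2m^4 + 7m² + 2m - 5.
Then s(6) = -2333.

-2333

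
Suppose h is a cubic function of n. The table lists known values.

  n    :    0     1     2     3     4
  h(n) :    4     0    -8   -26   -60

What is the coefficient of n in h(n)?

Write h(n) = an³ + bn² + cn + d; the 5 given values yield a linear system in the 4 coefficients.
Solving, h(n) = -n³ + n² - 4n + 4.
The coefficient of n is -4.

-4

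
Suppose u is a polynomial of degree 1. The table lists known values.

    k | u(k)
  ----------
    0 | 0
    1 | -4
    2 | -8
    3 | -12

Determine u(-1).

Write u(k) = ak + b; the 4 given values yield a linear system in the 2 coefficients.
Solving, u(k) = -4k.
Then u(-1) = 4.

4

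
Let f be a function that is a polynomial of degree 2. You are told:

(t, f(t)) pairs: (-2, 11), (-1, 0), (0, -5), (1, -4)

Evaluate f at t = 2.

3

First differences: -11, -5, 1. Second differences: 6, 6.
Level-2 differences are constant, so f has degree 2.
Extending the table by one column gives the next first difference 7, so f(2) = -4 + 7 = 3.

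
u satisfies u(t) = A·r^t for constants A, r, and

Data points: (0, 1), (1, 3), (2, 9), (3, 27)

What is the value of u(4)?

81

Consecutive ratio: 3/1 = 3, and 9/3 = 3, so r = 3.
Then A·3^0 = 1 gives A = 1, and u(t) = 1·3^t.
u(4) = 1·3^4 = 81.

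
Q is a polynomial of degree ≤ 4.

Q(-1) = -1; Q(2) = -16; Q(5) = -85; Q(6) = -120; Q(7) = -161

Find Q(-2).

Write Q(m) = am^4 + bm³ + cm² + dm + e; the 5 given values yield a linear system in the 5 coefficients.
Solving, the top 2 coefficients vanish, and Q(m) = -3m² - 2m.
Then Q(-2) = -8.

-8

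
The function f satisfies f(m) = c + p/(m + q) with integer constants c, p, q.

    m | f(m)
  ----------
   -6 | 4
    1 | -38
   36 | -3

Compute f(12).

-5

(f(m) − c)(m + q) = p for each data point; the three points give a linear system in c and q, then p follows.
Solving: c = -2, q = 0, p = -36, so f(m) = -2 − 36/(m + 0).
Then f(12) = -2 − 36/12 = -5.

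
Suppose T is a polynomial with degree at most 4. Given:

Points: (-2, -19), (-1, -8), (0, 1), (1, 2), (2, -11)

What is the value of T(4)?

First differences: 11, 9, 1, -13. Second differences: -2, -8, -14. Third differences: -6, -6.
Level-3 differences are constant, so T has degree 3.
Fitting a degree-3 polynomial gives T(m) = -m³ - 4m² + 6m + 1.
Then T(4) = -103.

-103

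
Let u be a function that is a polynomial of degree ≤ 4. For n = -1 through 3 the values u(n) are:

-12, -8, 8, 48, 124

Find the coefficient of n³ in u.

2

First differences: 4, 16, 40, 76. Second differences: 12, 24, 36. Third differences: 12, 12.
Level-3 differences are constant, so u has degree 3.
Fitting a degree-3 polynomial gives u(n) = 2n³ + 6n² + 8n - 8.
The coefficient of n³ is 2.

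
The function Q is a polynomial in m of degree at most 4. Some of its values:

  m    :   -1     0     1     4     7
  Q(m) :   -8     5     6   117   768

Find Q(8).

1189

Write Q(m) = am^4 + bm³ + cm² + dm + e; the 5 given values yield a linear system in the 5 coefficients.
Solving, the leading coefficient vanishes, and Q(m) = 3m³ - 6m² + 4m + 5.
Then Q(8) = 1189.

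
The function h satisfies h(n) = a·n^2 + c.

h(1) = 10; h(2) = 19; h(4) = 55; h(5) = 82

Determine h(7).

154

From h(1) = 10 and h(2) = 19: 1a + c = 10 and 4a + c = 19.
Subtracting: 3a = 9, so a = 3; then c = 10 − 3·1 = 7.
So h(n) = 3n² + 7, and h(7) = 154.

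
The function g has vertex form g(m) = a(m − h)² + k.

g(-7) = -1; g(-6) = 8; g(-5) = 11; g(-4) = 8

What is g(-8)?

-16

First differences 9, 3, -3; second difference -6 = 2a, so a = -3.
Expanding, the m-coefficient is −2ah = 6h; matching it to the data gives h = -5, and then k = 11.
So g(m) = -3(m + 5)² + 11.
g(-8) = -3·(-3)² + 11 = -16.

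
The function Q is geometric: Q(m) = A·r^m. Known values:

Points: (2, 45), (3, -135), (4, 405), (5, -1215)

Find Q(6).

3645

Consecutive ratio: -135/45 = -3, and 405/(-135) = -3, so r = -3.
Then A·(-3)^2 = 45 gives A = 5, and Q(m) = 5·(-3)^m.
Q(6) = 5·(-3)^6 = 3645.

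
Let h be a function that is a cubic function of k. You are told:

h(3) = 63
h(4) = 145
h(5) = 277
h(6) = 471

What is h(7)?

739

Write h(k) = ak³ + bk² + ck + d; the 4 given values yield a linear system in the 4 coefficients.
Solving, h(k) = 2k³ + k² + k - 3.
Then h(7) = 739.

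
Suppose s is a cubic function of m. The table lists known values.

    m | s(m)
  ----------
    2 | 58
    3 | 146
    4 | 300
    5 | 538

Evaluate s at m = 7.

Write s(m) = am³ + bm² + cm + d; the 4 given values yield a linear system in the 4 coefficients.
Solving, s(m) = 3m³ + 6m² + m + 8.
Then s(7) = 1338.

1338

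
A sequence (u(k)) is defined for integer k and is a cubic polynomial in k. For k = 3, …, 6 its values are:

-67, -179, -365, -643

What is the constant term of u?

5

Write u(k) = ak³ + bk² + ck + d; the 4 given values yield a linear system in the 4 coefficients.
Solving, u(k) = -3k³ - k² + 6k + 5.
The constant term is u(0) = 5.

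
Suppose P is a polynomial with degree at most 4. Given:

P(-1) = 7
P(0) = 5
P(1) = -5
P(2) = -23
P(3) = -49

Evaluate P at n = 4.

-83

Write P(n) = an^4 + bn³ + cn² + dn + e; the 5 given values yield a linear system in the 5 coefficients.
Solving, the top 2 coefficients vanish, and P(n) = -4n² - 6n + 5.
Then P(4) = -83.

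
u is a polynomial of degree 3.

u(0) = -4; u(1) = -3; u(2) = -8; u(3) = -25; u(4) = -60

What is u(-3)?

First differences: 1, -5, -17, -35. Second differences: -6, -12, -18. Third differences: -6, -6.
Level-3 differences are constant, so u has degree 3.
Fitting a degree-3 polynomial gives u(n) = -n³ + 2n - 4.
Then u(-3) = 17.

17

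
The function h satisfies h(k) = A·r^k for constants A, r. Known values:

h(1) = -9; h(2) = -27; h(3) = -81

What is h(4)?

-243

Consecutive ratio: -27/(-9) = 3, and -81/(-27) = 3, so r = 3.
Then A·3^1 = -9 gives A = -3, and h(k) = -3·3^k.
h(4) = -3·3^4 = -243.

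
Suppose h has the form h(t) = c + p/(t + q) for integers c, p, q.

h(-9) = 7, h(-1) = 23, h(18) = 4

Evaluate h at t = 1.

(h(t) − c)(t + q) = p for each data point; the three points give a linear system in c and q, then p follows.
Solving: c = 5, q = 0, p = -18, so h(t) = 5 − 18/(t + 0).
Then h(1) = 5 − 18/1 = -13.

-13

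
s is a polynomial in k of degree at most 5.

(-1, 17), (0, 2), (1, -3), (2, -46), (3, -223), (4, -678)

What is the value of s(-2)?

42

First differences: -15, -5, -43, -177, -455. Second differences: 10, -38, -134, -278. Third differences: -48, -96, -144. Fourth differences: -48, -48.
Level-4 differences are constant, so s has degree 4.
Fitting a degree-4 polynomial gives s(k) = -2k^4 - 4k³ + 7k² - 6k + 2.
Then s(-2) = 42.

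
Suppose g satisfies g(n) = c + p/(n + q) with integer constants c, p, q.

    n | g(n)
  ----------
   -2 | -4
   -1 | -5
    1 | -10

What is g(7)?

5

(g(n) − c)(n + q) = p for each data point; the three points give a linear system in c and q, then p follows.
Solving: c = 0, q = -3, p = 20, so g(n) = 20/(n − 3).
Then g(7) = 0 + 20/4 = 5.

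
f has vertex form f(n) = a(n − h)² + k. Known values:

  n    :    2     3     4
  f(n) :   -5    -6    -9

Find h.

First differences -1, -3; second difference -2 = 2a, so a = -1.
Expanding, the n-coefficient is −2ah = 2h; matching it to the data gives h = 2, and then k = -5.
So f(n) = -1(n − 2)² − 5.
Hence h = 2.

2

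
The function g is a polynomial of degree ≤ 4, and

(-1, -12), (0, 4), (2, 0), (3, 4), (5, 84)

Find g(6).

Write g(x) = ax^4 + bx³ + cx² + dx + e; the 5 given values yield a linear system in the 5 coefficients.
Solving, the leading coefficient vanishes, and g(x) = 2x³ - 8x² + 6x + 4.
Then g(6) = 184.

184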